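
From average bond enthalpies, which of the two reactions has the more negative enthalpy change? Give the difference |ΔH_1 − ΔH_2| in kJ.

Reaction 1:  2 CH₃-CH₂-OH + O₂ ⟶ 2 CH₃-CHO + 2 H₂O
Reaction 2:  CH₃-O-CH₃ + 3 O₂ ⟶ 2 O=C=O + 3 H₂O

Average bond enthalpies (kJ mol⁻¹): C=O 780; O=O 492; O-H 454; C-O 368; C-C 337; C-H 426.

Reaction 1:
  Bonds broken (reactants):
    C-C: 2 × 337 = 674
    C-H: 10 × 426 = 4260
    C-O: 2 × 368 = 736
    O-H: 2 × 454 = 908
    O=O: 1 × 492 = 492
    Σ(broken) = 7070 kJ
  Bonds formed (products):
    C-C: 2 × 337 = 674
    C-H: 8 × 426 = 3408
    C=O: 2 × 780 = 1560
    O-H: 4 × 454 = 1816
    Σ(formed) = 7458 kJ
  ΔH_1 = 7070 − 7458 = −388 kJ
Reaction 2:
  Bonds broken (reactants):
    C-H: 6 × 426 = 2556
    C-O: 2 × 368 = 736
    O=O: 3 × 492 = 1476
    Σ(broken) = 4768 kJ
  Bonds formed (products):
    C=O: 4 × 780 = 3120
    O-H: 6 × 454 = 2724
    Σ(formed) = 5844 kJ
  ΔH_2 = 4768 − 5844 = −1076 kJ
ΔH_1 − ΔH_2 = +688 kJ, so reaction 2 has the more negative ΔH; |ΔH_1 − ΔH_2| = 688 kJ.

Reaction 2, by 688 kJ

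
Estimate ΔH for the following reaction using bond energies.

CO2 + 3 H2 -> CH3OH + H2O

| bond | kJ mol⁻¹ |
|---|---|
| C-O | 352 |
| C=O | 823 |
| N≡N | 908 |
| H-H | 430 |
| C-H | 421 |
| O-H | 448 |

ΔH ≈ −23 kJ

Bonds broken (reactants):
  C=O: 2 × 823 = 1646
  H-H: 3 × 430 = 1290
  Σ(broken) = 2936 kJ
Bonds formed (products):
  C-H: 3 × 421 = 1263
  C-O: 1 × 352 = 352
  O-H: 3 × 448 = 1344
  Σ(formed) = 2959 kJ
ΔH = Σ(broken) − Σ(formed) = 2936 − 2959 = −23 kJ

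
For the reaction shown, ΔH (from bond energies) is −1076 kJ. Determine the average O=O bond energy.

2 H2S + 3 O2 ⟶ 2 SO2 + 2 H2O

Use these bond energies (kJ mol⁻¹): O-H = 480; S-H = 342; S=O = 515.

D(O=O) ≈ 512 kJ/mol

Let D be the O=O bond energy.
Σ(broken) = 3×D + 4×342 = 1368 + 3D
Σ(formed) = 4×480 + 4×515 = 3980
ΔH = Σ(broken) − Σ(formed) = (1368 + 3D) − (3980) = −2612 + 3D
Setting this equal to −1076 kJ gives 3D = 1536, so D = 512 kJ/mol.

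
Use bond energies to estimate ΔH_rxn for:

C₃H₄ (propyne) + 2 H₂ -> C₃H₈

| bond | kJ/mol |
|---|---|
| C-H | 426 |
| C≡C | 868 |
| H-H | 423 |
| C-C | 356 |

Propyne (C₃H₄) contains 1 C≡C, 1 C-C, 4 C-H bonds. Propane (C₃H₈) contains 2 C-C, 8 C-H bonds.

ΔH ≈ −346 kJ

Bonds broken (reactants):
  C≡C: 1 × 868 = 868
  C-C: 1 × 356 = 356
  C-H: 4 × 426 = 1704
  H-H: 2 × 423 = 846
  Σ(broken) = 3774 kJ
Bonds formed (products):
  C-C: 2 × 356 = 712
  C-H: 8 × 426 = 3408
  Σ(formed) = 4120 kJ
ΔH = Σ(broken) − Σ(formed) = 3774 − 4120 = −346 kJ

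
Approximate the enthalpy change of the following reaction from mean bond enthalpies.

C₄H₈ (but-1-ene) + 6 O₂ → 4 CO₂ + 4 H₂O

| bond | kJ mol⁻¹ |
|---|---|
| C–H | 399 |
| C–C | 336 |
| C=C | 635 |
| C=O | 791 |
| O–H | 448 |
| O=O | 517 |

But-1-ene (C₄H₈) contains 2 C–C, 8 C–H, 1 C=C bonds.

ΔH ≈ −2311 kJ

Bonds broken (reactants):
  C–C: 2 × 336 = 672
  C–H: 8 × 399 = 3192
  C=C: 1 × 635 = 635
  O=O: 6 × 517 = 3102
  Σ(broken) = 7601 kJ
Bonds formed (products):
  C=O: 8 × 791 = 6328
  O–H: 8 × 448 = 3584
  Σ(formed) = 9912 kJ
ΔH = Σ(broken) − Σ(formed) = 7601 − 9912 = −2311 kJ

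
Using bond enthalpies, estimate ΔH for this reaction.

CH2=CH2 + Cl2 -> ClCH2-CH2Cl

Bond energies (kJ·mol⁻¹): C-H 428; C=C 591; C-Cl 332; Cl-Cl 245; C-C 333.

ΔH ≈ −161 kJ

Bonds broken (reactants):
  C-H: 4 × 428 = 1712
  C=C: 1 × 591 = 591
  Cl-Cl: 1 × 245 = 245
  Σ(broken) = 2548 kJ
Bonds formed (products):
  C-C: 1 × 333 = 333
  C-Cl: 2 × 332 = 664
  C-H: 4 × 428 = 1712
  Σ(formed) = 2709 kJ
ΔH = Σ(broken) − Σ(formed) = 2548 − 2709 = −161 kJ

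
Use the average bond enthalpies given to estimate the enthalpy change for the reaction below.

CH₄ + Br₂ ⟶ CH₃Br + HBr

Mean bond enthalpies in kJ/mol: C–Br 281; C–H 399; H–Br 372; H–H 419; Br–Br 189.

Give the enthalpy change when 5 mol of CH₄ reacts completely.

ΔH = −325 kJ

Bonds broken (reactants):
  Br–Br: 1 × 189 = 189
  C–H: 4 × 399 = 1596
  Σ(broken) = 1785 kJ
Bonds formed (products):
  C–Br: 1 × 281 = 281
  C–H: 3 × 399 = 1197
  H–Br: 1 × 372 = 372
  Σ(formed) = 1850 kJ
ΔH = Σ(broken) − Σ(formed) = 1785 − 1850 = −65 kJ
For 5× the reaction as written: 5 × (−65) = −325 kJ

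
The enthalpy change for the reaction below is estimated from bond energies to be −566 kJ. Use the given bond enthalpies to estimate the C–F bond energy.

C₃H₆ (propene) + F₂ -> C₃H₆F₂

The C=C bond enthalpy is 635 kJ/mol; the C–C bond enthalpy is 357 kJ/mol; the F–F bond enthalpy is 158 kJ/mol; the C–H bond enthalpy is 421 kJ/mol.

D(C–F) ≈ 501 kJ/mol

Let D be the C–F bond energy.
Σ(broken) = 1×357 + 6×421 + 1×635 + 1×158 = 3676
Σ(formed) = 2×357 + 2×D + 6×421 = 3240 + 2D
ΔH = Σ(broken) − Σ(formed) = (3676) − (3240 + 2D) = +436 − 2D
Setting this equal to −566 kJ gives 2D = 1002, so D = 501 kJ/mol.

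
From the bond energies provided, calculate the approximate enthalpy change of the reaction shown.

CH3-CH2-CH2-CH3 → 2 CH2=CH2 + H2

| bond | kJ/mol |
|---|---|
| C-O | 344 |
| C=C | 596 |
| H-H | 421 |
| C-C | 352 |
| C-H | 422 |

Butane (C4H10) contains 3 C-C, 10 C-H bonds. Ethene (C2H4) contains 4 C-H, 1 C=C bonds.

Bonds broken (reactants):
  C-C: 3 × 352 = 1056
  C-H: 10 × 422 = 4220
  Σ(broken) = 5276 kJ
Bonds formed (products):
  C-H: 8 × 422 = 3376
  C=C: 2 × 596 = 1192
  H-H: 1 × 421 = 421
  Σ(formed) = 4989 kJ
ΔH = Σ(broken) − Σ(formed) = 5276 − 4989 = +287 kJ

ΔH ≈ +287 kJ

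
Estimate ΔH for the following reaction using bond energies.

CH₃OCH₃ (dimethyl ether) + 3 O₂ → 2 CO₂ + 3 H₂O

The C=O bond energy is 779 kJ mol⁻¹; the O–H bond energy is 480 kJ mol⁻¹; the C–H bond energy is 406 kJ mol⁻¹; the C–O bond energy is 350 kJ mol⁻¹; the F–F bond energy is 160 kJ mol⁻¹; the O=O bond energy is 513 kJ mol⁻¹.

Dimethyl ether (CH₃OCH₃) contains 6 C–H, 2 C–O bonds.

Bonds broken (reactants):
  C–H: 6 × 406 = 2436
  C–O: 2 × 350 = 700
  O=O: 3 × 513 = 1539
  Σ(broken) = 4675 kJ
Bonds formed (products):
  C=O: 4 × 779 = 3116
  O–H: 6 × 480 = 2880
  Σ(formed) = 5996 kJ
ΔH = Σ(broken) − Σ(formed) = 4675 − 5996 = −1321 kJ

ΔH ≈ −1321 kJ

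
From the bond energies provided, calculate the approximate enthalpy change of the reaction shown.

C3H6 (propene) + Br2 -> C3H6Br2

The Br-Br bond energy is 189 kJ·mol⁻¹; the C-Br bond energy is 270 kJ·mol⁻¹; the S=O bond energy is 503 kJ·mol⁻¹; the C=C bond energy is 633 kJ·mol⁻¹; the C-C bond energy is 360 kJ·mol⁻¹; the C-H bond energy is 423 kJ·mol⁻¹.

ΔH ≈ −78 kJ

Bonds broken (reactants):
  Br-Br: 1 × 189 = 189
  C-C: 1 × 360 = 360
  C-H: 6 × 423 = 2538
  C=C: 1 × 633 = 633
  Σ(broken) = 3720 kJ
Bonds formed (products):
  C-Br: 2 × 270 = 540
  C-C: 2 × 360 = 720
  C-H: 6 × 423 = 2538
  Σ(formed) = 3798 kJ
ΔH = Σ(broken) − Σ(formed) = 3720 − 3798 = −78 kJ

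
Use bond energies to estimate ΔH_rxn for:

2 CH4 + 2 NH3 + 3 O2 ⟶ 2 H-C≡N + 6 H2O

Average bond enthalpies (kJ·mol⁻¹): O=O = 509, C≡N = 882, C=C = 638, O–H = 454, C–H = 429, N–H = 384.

Bonds broken (reactants):
  C–H: 8 × 429 = 3432
  N–H: 6 × 384 = 2304
  O=O: 3 × 509 = 1527
  Σ(broken) = 7263 kJ
Bonds formed (products):
  C≡N: 2 × 882 = 1764
  C–H: 2 × 429 = 858
  O–H: 12 × 454 = 5448
  Σ(formed) = 8070 kJ
ΔH = Σ(broken) − Σ(formed) = 7263 − 8070 = −807 kJ

ΔH ≈ −807 kJ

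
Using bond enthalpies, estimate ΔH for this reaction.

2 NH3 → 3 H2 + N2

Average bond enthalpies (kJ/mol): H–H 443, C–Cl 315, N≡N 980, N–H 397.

Bonds broken (reactants):
  N–H: 6 × 397 = 2382
  Σ(broken) = 2382 kJ
Bonds formed (products):
  H–H: 3 × 443 = 1329
  N≡N: 1 × 980 = 980
  Σ(formed) = 2309 kJ
ΔH = Σ(broken) − Σ(formed) = 2382 − 2309 = +73 kJ

ΔH ≈ +73 kJ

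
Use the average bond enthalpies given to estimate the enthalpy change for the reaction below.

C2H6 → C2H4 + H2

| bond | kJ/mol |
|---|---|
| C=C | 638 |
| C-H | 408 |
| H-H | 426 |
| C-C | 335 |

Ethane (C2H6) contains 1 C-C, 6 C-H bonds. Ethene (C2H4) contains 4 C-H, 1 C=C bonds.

ΔH ≈ +87 kJ

Bonds broken (reactants):
  C-C: 1 × 335 = 335
  C-H: 6 × 408 = 2448
  Σ(broken) = 2783 kJ
Bonds formed (products):
  C-H: 4 × 408 = 1632
  C=C: 1 × 638 = 638
  H-H: 1 × 426 = 426
  Σ(formed) = 2696 kJ
ΔH = Σ(broken) − Σ(formed) = 2783 − 2696 = +87 kJ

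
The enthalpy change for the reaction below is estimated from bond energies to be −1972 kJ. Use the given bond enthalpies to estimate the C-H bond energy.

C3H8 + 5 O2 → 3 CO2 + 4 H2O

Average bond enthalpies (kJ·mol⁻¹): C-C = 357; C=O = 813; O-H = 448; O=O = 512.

Let D be the C-H bond energy.
Σ(broken) = 2×357 + 8×D + 5×512 = 3274 + 8D
Σ(formed) = 6×813 + 8×448 = 8462
ΔH = Σ(broken) − Σ(formed) = (3274 + 8D) − (8462) = −5188 + 8D
Setting this equal to −1972 kJ gives 8D = 3216, so D = 402 kJ/mol.

D(C-H) ≈ 402 kJ/mol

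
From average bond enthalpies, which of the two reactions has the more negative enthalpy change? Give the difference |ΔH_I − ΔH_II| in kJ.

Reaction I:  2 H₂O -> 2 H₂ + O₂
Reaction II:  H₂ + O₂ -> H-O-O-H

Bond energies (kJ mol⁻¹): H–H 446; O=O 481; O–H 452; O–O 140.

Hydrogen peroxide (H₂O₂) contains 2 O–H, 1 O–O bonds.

Reaction II, by 552 kJ

Reaction I:
  Bonds broken (reactants):
    O–H: 4 × 452 = 1808
    Σ(broken) = 1808 kJ
  Bonds formed (products):
    H–H: 2 × 446 = 892
    O=O: 1 × 481 = 481
    Σ(formed) = 1373 kJ
  ΔH_I = 1808 − 1373 = +435 kJ
Reaction II:
  Bonds broken (reactants):
    H–H: 1 × 446 = 446
    O=O: 1 × 481 = 481
    Σ(broken) = 927 kJ
  Bonds formed (products):
    O–H: 2 × 452 = 904
    O–O: 1 × 140 = 140
    Σ(formed) = 1044 kJ
  ΔH_II = 927 − 1044 = −117 kJ
ΔH_I − ΔH_II = +552 kJ, so reaction II has the more negative ΔH; |ΔH_I − ΔH_II| = 552 kJ.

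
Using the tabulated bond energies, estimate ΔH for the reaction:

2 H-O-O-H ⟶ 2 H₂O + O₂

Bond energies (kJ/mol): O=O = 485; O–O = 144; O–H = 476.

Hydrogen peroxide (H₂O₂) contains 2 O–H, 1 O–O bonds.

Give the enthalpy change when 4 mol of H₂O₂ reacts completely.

Bonds broken (reactants):
  O–H: 4 × 476 = 1904
  O–O: 2 × 144 = 288
  Σ(broken) = 2192 kJ
Bonds formed (products):
  O–H: 4 × 476 = 1904
  O=O: 1 × 485 = 485
  Σ(formed) = 2389 kJ
ΔH = Σ(broken) − Σ(formed) = 2192 − 2389 = −197 kJ
For 2× the reaction as written: 2 × (−197) = −394 kJ

ΔH = −394 kJ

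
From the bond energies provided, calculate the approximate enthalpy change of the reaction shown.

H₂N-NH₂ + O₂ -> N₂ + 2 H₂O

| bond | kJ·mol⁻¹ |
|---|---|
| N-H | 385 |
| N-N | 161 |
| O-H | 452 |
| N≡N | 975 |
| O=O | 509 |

ΔH ≈ −573 kJ

Bonds broken (reactants):
  N-H: 4 × 385 = 1540
  N-N: 1 × 161 = 161
  O=O: 1 × 509 = 509
  Σ(broken) = 2210 kJ
Bonds formed (products):
  N≡N: 1 × 975 = 975
  O-H: 4 × 452 = 1808
  Σ(formed) = 2783 kJ
ΔH = Σ(broken) − Σ(formed) = 2210 − 2783 = −573 kJ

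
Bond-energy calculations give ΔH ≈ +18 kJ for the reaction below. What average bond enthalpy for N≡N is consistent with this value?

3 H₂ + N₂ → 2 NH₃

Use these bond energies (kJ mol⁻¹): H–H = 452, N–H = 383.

D(N≡N) ≈ 960 kJ/mol

Let D be the N≡N bond energy.
Σ(broken) = 3×452 + 1×D = 1356 + D
Σ(formed) = 6×383 = 2298
ΔH = Σ(broken) − Σ(formed) = (1356 + D) − (2298) = −942 + D
Setting this equal to +18 kJ gives D = 960 kJ/mol.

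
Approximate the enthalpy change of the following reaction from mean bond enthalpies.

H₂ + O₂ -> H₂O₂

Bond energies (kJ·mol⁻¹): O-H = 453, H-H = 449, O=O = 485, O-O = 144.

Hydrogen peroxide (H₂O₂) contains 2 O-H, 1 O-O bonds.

ΔH ≈ −116 kJ

Bonds broken (reactants):
  H-H: 1 × 449 = 449
  O=O: 1 × 485 = 485
  Σ(broken) = 934 kJ
Bonds formed (products):
  O-H: 2 × 453 = 906
  O-O: 1 × 144 = 144
  Σ(formed) = 1050 kJ
ΔH = Σ(broken) − Σ(formed) = 934 − 1050 = −116 kJ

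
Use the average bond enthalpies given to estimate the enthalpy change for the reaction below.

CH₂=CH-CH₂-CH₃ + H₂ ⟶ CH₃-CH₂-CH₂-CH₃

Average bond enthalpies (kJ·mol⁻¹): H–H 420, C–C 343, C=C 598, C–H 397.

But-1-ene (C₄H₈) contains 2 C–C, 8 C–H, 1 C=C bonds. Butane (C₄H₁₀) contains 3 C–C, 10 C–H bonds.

ΔH ≈ −119 kJ

Bonds broken (reactants):
  C–C: 2 × 343 = 686
  C–H: 8 × 397 = 3176
  C=C: 1 × 598 = 598
  H–H: 1 × 420 = 420
  Σ(broken) = 4880 kJ
Bonds formed (products):
  C–C: 3 × 343 = 1029
  C–H: 10 × 397 = 3970
  Σ(formed) = 4999 kJ
ΔH = Σ(broken) − Σ(formed) = 4880 − 4999 = −119 kJ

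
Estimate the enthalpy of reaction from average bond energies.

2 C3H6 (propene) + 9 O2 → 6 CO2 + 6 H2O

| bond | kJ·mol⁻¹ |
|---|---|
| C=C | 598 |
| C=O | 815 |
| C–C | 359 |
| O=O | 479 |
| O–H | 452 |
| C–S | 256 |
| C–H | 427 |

Bonds broken (reactants):
  C–C: 2 × 359 = 718
  C–H: 12 × 427 = 5124
  C=C: 2 × 598 = 1196
  O=O: 9 × 479 = 4311
  Σ(broken) = 11349 kJ
Bonds formed (products):
  C=O: 12 × 815 = 9780
  O–H: 12 × 452 = 5424
  Σ(formed) = 15204 kJ
ΔH = Σ(broken) − Σ(formed) = 11349 − 15204 = −3855 kJ

ΔH ≈ −3855 kJ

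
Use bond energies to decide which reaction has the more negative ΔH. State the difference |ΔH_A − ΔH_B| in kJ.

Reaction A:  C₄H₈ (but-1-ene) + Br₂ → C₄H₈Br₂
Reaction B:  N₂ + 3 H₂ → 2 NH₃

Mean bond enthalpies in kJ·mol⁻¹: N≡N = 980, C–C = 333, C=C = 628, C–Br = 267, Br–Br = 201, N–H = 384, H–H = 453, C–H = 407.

Reaction A:
  Bonds broken (reactants):
    Br–Br: 1 × 201 = 201
    C–C: 2 × 333 = 666
    C–H: 8 × 407 = 3256
    C=C: 1 × 628 = 628
    Σ(broken) = 4751 kJ
  Bonds formed (products):
    C–Br: 2 × 267 = 534
    C–C: 3 × 333 = 999
    C–H: 8 × 407 = 3256
    Σ(formed) = 4789 kJ
  ΔH_A = 4751 − 4789 = −38 kJ
Reaction B:
  Bonds broken (reactants):
    H–H: 3 × 453 = 1359
    N≡N: 1 × 980 = 980
    Σ(broken) = 2339 kJ
  Bonds formed (products):
    N–H: 6 × 384 = 2304
    Σ(formed) = 2304 kJ
  ΔH_B = 2339 − 2304 = +35 kJ
ΔH_A − ΔH_B = −73 kJ, so reaction A has the more negative ΔH; |ΔH_A − ΔH_B| = 73 kJ.

Reaction A, by 73 kJ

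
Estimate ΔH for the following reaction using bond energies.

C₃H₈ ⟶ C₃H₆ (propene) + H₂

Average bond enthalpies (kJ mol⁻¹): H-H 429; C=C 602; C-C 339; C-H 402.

ΔH ≈ +112 kJ

Bonds broken (reactants):
  C-C: 2 × 339 = 678
  C-H: 8 × 402 = 3216
  Σ(broken) = 3894 kJ
Bonds formed (products):
  C-C: 1 × 339 = 339
  C-H: 6 × 402 = 2412
  C=C: 1 × 602 = 602
  H-H: 1 × 429 = 429
  Σ(formed) = 3782 kJ
ΔH = Σ(broken) − Σ(formed) = 3894 − 3782 = +112 kJ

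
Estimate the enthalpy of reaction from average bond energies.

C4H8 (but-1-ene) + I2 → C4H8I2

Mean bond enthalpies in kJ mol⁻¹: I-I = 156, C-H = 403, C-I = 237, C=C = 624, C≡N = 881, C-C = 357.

Bonds broken (reactants):
  C-C: 2 × 357 = 714
  C-H: 8 × 403 = 3224
  C=C: 1 × 624 = 624
  I-I: 1 × 156 = 156
  Σ(broken) = 4718 kJ
Bonds formed (products):
  C-C: 3 × 357 = 1071
  C-H: 8 × 403 = 3224
  C-I: 2 × 237 = 474
  Σ(formed) = 4769 kJ
ΔH = Σ(broken) − Σ(formed) = 4718 − 4769 = −51 kJ

ΔH ≈ −51 kJ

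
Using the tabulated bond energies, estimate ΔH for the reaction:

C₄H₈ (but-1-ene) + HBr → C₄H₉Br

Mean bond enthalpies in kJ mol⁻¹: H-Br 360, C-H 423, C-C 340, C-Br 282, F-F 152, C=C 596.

Bonds broken (reactants):
  C-C: 2 × 340 = 680
  C-H: 8 × 423 = 3384
  C=C: 1 × 596 = 596
  H-Br: 1 × 360 = 360
  Σ(broken) = 5020 kJ
Bonds formed (products):
  C-Br: 1 × 282 = 282
  C-C: 3 × 340 = 1020
  C-H: 9 × 423 = 3807
  Σ(formed) = 5109 kJ
ΔH = Σ(broken) − Σ(formed) = 5020 − 5109 = −89 kJ

ΔH ≈ −89 kJ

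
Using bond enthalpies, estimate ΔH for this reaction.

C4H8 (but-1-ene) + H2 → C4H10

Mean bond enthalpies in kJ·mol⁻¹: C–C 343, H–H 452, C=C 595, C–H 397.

ΔH ≈ −90 kJ

Bonds broken (reactants):
  C–C: 2 × 343 = 686
  C–H: 8 × 397 = 3176
  C=C: 1 × 595 = 595
  H–H: 1 × 452 = 452
  Σ(broken) = 4909 kJ
Bonds formed (products):
  C–C: 3 × 343 = 1029
  C–H: 10 × 397 = 3970
  Σ(formed) = 4999 kJ
ΔH = Σ(broken) − Σ(formed) = 4909 − 4999 = −90 kJ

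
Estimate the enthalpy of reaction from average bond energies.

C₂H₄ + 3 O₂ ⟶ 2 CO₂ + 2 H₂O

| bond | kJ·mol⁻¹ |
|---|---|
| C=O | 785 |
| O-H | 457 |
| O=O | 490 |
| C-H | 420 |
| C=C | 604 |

ΔH ≈ −1214 kJ

Bonds broken (reactants):
  C-H: 4 × 420 = 1680
  C=C: 1 × 604 = 604
  O=O: 3 × 490 = 1470
  Σ(broken) = 3754 kJ
Bonds formed (products):
  C=O: 4 × 785 = 3140
  O-H: 4 × 457 = 1828
  Σ(formed) = 4968 kJ
ΔH = Σ(broken) − Σ(formed) = 3754 − 4968 = −1214 kJ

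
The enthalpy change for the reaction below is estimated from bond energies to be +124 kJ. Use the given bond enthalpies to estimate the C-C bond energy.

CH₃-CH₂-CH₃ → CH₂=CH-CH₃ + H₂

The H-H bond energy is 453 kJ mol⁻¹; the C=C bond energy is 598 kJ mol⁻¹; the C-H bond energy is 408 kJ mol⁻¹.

D(C-C) ≈ 359 kJ/mol

Let D be the C-C bond energy.
Σ(broken) = 2×D + 8×408 = 3264 + 2D
Σ(formed) = 1×D + 6×408 + 1×598 + 1×453 = 3499 + D
ΔH = Σ(broken) − Σ(formed) = (3264 + 2D) − (3499 + D) = −235 + D
Setting this equal to +124 kJ gives D = 359 kJ/mol.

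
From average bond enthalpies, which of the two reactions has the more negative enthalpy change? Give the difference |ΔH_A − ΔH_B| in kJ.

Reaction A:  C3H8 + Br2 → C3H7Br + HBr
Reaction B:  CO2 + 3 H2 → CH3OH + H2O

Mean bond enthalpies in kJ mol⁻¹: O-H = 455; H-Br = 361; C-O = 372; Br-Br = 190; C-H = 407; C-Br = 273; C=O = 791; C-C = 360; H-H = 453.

Reaction A:
  Bonds broken (reactants):
    Br-Br: 1 × 190 = 190
    C-C: 2 × 360 = 720
    C-H: 8 × 407 = 3256
    Σ(broken) = 4166 kJ
  Bonds formed (products):
    C-Br: 1 × 273 = 273
    C-C: 2 × 360 = 720
    C-H: 7 × 407 = 2849
    H-Br: 1 × 361 = 361
    Σ(formed) = 4203 kJ
  ΔH_A = 4166 − 4203 = −37 kJ
Reaction B:
  Bonds broken (reactants):
    C=O: 2 × 791 = 1582
    H-H: 3 × 453 = 1359
    Σ(broken) = 2941 kJ
  Bonds formed (products):
    C-H: 3 × 407 = 1221
    C-O: 1 × 372 = 372
    O-H: 3 × 455 = 1365
    Σ(formed) = 2958 kJ
  ΔH_B = 2941 − 2958 = −17 kJ
ΔH_A − ΔH_B = −20 kJ, so reaction A has the more negative ΔH; |ΔH_A − ΔH_B| = 20 kJ.

Reaction A, by 20 kJ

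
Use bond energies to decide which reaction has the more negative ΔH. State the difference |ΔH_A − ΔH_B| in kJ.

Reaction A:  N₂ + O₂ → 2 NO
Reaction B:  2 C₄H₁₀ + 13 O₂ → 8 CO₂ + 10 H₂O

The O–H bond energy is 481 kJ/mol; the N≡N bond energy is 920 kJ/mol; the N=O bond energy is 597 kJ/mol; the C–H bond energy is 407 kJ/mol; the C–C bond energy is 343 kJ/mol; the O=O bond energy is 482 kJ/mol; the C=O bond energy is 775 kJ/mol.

Reaction A:
  Bonds broken (reactants):
    N≡N: 1 × 920 = 920
    O=O: 1 × 482 = 482
    Σ(broken) = 1402 kJ
  Bonds formed (products):
    N=O: 2 × 597 = 1194
    Σ(formed) = 1194 kJ
  ΔH_A = 1402 − 1194 = +208 kJ
Reaction B:
  Bonds broken (reactants):
    C–C: 6 × 343 = 2058
    C–H: 20 × 407 = 8140
    O=O: 13 × 482 = 6266
    Σ(broken) = 16464 kJ
  Bonds formed (products):
    C=O: 16 × 775 = 12400
    O–H: 20 × 481 = 9620
    Σ(formed) = 22020 kJ
  ΔH_B = 16464 − 22020 = −5556 kJ
ΔH_A − ΔH_B = +5764 kJ, so reaction B has the more negative ΔH; |ΔH_A − ΔH_B| = 5764 kJ.

Reaction B, by 5764 kJ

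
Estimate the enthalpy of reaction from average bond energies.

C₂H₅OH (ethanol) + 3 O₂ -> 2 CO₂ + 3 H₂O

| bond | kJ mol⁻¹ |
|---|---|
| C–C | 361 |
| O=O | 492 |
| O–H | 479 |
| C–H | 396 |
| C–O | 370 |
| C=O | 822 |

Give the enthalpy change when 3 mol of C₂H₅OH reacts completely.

Bonds broken (reactants):
  C–C: 1 × 361 = 361
  C–H: 5 × 396 = 1980
  C–O: 1 × 370 = 370
  O–H: 1 × 479 = 479
  O=O: 3 × 492 = 1476
  Σ(broken) = 4666 kJ
Bonds formed (products):
  C=O: 4 × 822 = 3288
  O–H: 6 × 479 = 2874
  Σ(formed) = 6162 kJ
ΔH = Σ(broken) − Σ(formed) = 4666 − 6162 = −1496 kJ
For 3× the reaction as written: 3 × (−1496) = −4488 kJ

ΔH = −4488 kJ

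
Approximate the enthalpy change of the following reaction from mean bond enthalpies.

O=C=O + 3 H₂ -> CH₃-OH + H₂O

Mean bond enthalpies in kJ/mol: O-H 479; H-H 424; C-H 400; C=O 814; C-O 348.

Bonds broken (reactants):
  C=O: 2 × 814 = 1628
  H-H: 3 × 424 = 1272
  Σ(broken) = 2900 kJ
Bonds formed (products):
  C-H: 3 × 400 = 1200
  C-O: 1 × 348 = 348
  O-H: 3 × 479 = 1437
  Σ(formed) = 2985 kJ
ΔH = Σ(broken) − Σ(formed) = 2900 − 2985 = −85 kJ

ΔH ≈ −85 kJ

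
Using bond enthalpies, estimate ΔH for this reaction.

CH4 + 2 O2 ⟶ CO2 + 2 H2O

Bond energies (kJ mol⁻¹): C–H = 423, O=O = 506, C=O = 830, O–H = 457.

ΔH ≈ −784 kJ

Bonds broken (reactants):
  C–H: 4 × 423 = 1692
  O=O: 2 × 506 = 1012
  Σ(broken) = 2704 kJ
Bonds formed (products):
  C=O: 2 × 830 = 1660
  O–H: 4 × 457 = 1828
  Σ(formed) = 3488 kJ
ΔH = Σ(broken) − Σ(formed) = 2704 − 3488 = −784 kJ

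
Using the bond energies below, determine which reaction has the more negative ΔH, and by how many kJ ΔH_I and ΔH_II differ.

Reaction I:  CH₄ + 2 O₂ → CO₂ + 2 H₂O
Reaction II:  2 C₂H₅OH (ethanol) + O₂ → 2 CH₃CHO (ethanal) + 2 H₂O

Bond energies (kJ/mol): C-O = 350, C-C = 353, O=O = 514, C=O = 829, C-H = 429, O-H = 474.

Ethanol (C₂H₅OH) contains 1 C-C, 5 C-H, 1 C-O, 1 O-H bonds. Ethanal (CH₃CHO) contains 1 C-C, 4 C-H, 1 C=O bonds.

Reaction I:
  Bonds broken (reactants):
    C-H: 4 × 429 = 1716
    O=O: 2 × 514 = 1028
    Σ(broken) = 2744 kJ
  Bonds formed (products):
    C=O: 2 × 829 = 1658
    O-H: 4 × 474 = 1896
    Σ(formed) = 3554 kJ
  ΔH_I = 2744 − 3554 = −810 kJ
Reaction II:
  Bonds broken (reactants):
    C-C: 2 × 353 = 706
    C-H: 10 × 429 = 4290
    C-O: 2 × 350 = 700
    O-H: 2 × 474 = 948
    O=O: 1 × 514 = 514
    Σ(broken) = 7158 kJ
  Bonds formed (products):
    C-C: 2 × 353 = 706
    C-H: 8 × 429 = 3432
    C=O: 2 × 829 = 1658
    O-H: 4 × 474 = 1896
    Σ(formed) = 7692 kJ
  ΔH_II = 7158 − 7692 = −534 kJ
ΔH_I − ΔH_II = −276 kJ, so reaction I has the more negative ΔH; |ΔH_I − ΔH_II| = 276 kJ.

Reaction I, by 276 kJ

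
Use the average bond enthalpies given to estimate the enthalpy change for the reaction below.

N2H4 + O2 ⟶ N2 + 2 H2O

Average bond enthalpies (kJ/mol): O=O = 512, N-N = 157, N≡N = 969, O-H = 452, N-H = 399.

Bonds broken (reactants):
  N-H: 4 × 399 = 1596
  N-N: 1 × 157 = 157
  O=O: 1 × 512 = 512
  Σ(broken) = 2265 kJ
Bonds formed (products):
  N≡N: 1 × 969 = 969
  O-H: 4 × 452 = 1808
  Σ(formed) = 2777 kJ
ΔH = Σ(broken) − Σ(formed) = 2265 − 2777 = −512 kJ

ΔH ≈ −512 kJ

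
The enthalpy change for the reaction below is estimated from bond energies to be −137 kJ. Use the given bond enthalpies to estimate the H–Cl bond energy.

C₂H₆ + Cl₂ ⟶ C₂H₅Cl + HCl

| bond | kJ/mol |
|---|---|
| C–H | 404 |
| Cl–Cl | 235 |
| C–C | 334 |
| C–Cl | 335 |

D(H–Cl) ≈ 441 kJ/mol

Let D be the H–Cl bond energy.
Σ(broken) = 1×334 + 6×404 + 1×235 = 2993
Σ(formed) = 1×334 + 1×335 + 5×404 + 1×D = 2689 + D
ΔH = Σ(broken) − Σ(formed) = (2993) − (2689 + D) = +304 − D
Setting this equal to −137 kJ gives D = 441 kJ/mol.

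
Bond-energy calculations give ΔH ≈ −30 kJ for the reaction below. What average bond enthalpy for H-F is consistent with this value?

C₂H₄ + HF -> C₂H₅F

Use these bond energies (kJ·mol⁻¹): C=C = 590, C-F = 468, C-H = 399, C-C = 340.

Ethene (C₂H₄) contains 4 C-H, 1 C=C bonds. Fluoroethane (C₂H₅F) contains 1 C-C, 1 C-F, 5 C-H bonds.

Let D be the H-F bond energy.
Σ(broken) = 4×399 + 1×590 + 1×D = 2186 + D
Σ(formed) = 1×340 + 1×468 + 5×399 = 2803
ΔH = Σ(broken) − Σ(formed) = (2186 + D) − (2803) = −617 + D
Setting this equal to −30 kJ gives D = 587 kJ/mol.

D(H-F) ≈ 587 kJ/mol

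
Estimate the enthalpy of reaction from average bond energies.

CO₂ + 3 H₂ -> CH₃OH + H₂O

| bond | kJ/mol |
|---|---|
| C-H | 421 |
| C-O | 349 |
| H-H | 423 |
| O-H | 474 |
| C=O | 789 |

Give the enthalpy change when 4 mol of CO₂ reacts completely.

ΔH = −748 kJ

Bonds broken (reactants):
  C=O: 2 × 789 = 1578
  H-H: 3 × 423 = 1269
  Σ(broken) = 2847 kJ
Bonds formed (products):
  C-H: 3 × 421 = 1263
  C-O: 1 × 349 = 349
  O-H: 3 × 474 = 1422
  Σ(formed) = 3034 kJ
ΔH = Σ(broken) − Σ(formed) = 2847 − 3034 = −187 kJ
For 4× the reaction as written: 4 × (−187) = −748 kJ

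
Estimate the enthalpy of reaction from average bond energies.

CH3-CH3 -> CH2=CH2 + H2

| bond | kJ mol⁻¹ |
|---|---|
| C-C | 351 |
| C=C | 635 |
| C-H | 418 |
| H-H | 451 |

ΔH ≈ +101 kJ

Bonds broken (reactants):
  C-C: 1 × 351 = 351
  C-H: 6 × 418 = 2508
  Σ(broken) = 2859 kJ
Bonds formed (products):
  C-H: 4 × 418 = 1672
  C=C: 1 × 635 = 635
  H-H: 1 × 451 = 451
  Σ(formed) = 2758 kJ
ΔH = Σ(broken) − Σ(formed) = 2859 − 2758 = +101 kJ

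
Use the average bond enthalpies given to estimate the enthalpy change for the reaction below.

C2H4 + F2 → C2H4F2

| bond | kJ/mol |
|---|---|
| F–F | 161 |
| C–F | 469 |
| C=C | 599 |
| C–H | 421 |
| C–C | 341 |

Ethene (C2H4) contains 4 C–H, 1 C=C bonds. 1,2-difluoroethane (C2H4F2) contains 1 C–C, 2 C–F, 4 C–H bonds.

ΔH ≈ −519 kJ

Bonds broken (reactants):
  C–H: 4 × 421 = 1684
  C=C: 1 × 599 = 599
  F–F: 1 × 161 = 161
  Σ(broken) = 2444 kJ
Bonds formed (products):
  C–C: 1 × 341 = 341
  C–F: 2 × 469 = 938
  C–H: 4 × 421 = 1684
  Σ(formed) = 2963 kJ
ΔH = Σ(broken) − Σ(formed) = 2444 − 2963 = −519 kJ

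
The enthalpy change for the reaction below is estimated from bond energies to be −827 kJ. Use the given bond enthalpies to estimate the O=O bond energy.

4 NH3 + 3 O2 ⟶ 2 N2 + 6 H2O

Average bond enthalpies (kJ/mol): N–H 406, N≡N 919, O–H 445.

D(O=O) ≈ 493 kJ/mol

Let D be the O=O bond energy.
Σ(broken) = 12×406 + 3×D = 4872 + 3D
Σ(formed) = 2×919 + 12×445 = 7178
ΔH = Σ(broken) − Σ(formed) = (4872 + 3D) − (7178) = −2306 + 3D
Setting this equal to −827 kJ gives 3D = 1479, so D = 493 kJ/mol.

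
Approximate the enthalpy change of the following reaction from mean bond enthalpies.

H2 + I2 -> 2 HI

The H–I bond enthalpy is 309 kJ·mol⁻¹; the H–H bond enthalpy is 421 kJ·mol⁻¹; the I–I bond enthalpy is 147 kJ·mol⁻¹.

Bonds broken (reactants):
  H–H: 1 × 421 = 421
  I–I: 1 × 147 = 147
  Σ(broken) = 568 kJ
Bonds formed (products):
  H–I: 2 × 309 = 618
  Σ(formed) = 618 kJ
ΔH = Σ(broken) − Σ(formed) = 568 − 618 = −50 kJ

ΔH ≈ −50 kJ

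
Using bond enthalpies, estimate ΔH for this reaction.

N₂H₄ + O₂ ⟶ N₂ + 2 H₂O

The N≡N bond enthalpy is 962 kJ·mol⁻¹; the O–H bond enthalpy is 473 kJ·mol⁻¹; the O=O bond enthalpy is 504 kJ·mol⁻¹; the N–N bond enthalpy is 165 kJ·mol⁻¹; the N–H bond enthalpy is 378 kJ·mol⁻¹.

ΔH ≈ −673 kJ

Bonds broken (reactants):
  N–H: 4 × 378 = 1512
  N–N: 1 × 165 = 165
  O=O: 1 × 504 = 504
  Σ(broken) = 2181 kJ
Bonds formed (products):
  N≡N: 1 × 962 = 962
  O–H: 4 × 473 = 1892
  Σ(formed) = 2854 kJ
ΔH = Σ(broken) − Σ(formed) = 2181 − 2854 = −673 kJ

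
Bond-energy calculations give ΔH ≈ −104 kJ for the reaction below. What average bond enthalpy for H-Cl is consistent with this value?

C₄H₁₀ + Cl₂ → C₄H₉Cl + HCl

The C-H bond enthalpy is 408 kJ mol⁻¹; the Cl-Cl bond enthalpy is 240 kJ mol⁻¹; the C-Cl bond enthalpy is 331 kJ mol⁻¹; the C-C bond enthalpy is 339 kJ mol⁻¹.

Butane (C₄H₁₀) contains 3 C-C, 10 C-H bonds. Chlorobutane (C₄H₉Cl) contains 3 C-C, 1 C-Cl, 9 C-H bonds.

Let D be the H-Cl bond energy.
Σ(broken) = 3×339 + 10×408 + 1×240 = 5337
Σ(formed) = 3×339 + 1×331 + 9×408 + 1×D = 5020 + D
ΔH = Σ(broken) − Σ(formed) = (5337) − (5020 + D) = +317 − D
Setting this equal to −104 kJ gives D = 421 kJ/mol.

D(H-Cl) ≈ 421 kJ/mol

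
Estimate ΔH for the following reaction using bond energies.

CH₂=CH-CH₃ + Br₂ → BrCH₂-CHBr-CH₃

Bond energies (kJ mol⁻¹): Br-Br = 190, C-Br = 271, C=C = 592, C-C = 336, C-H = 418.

ΔH ≈ −96 kJ

Bonds broken (reactants):
  Br-Br: 1 × 190 = 190
  C-C: 1 × 336 = 336
  C-H: 6 × 418 = 2508
  C=C: 1 × 592 = 592
  Σ(broken) = 3626 kJ
Bonds formed (products):
  C-Br: 2 × 271 = 542
  C-C: 2 × 336 = 672
  C-H: 6 × 418 = 2508
  Σ(formed) = 3722 kJ
ΔH = Σ(broken) − Σ(formed) = 3626 − 3722 = −96 kJ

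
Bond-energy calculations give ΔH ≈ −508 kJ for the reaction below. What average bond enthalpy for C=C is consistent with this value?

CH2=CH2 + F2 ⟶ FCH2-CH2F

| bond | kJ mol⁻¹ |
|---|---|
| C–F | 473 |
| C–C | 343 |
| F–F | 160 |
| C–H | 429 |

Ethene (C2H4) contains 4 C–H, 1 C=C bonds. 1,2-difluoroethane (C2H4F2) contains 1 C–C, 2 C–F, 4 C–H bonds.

Let D be the C=C bond energy.
Σ(broken) = 4×429 + 1×D + 1×160 = 1876 + D
Σ(formed) = 1×343 + 2×473 + 4×429 = 3005
ΔH = Σ(broken) − Σ(formed) = (1876 + D) − (3005) = −1129 + D
Setting this equal to −508 kJ gives D = 621 kJ/mol.

D(C=C) ≈ 621 kJ/mol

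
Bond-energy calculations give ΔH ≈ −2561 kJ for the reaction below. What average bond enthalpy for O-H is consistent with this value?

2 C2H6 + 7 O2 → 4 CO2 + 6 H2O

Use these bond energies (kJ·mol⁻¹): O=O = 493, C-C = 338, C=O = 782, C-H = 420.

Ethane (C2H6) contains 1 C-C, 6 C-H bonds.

Let D be the O-H bond energy.
Σ(broken) = 2×338 + 12×420 + 7×493 = 9167
Σ(formed) = 8×782 + 12×D = 6256 + 12D
ΔH = Σ(broken) − Σ(formed) = (9167) − (6256 + 12D) = +2911 − 12D
Setting this equal to −2561 kJ gives 12D = 5472, so D = 456 kJ/mol.

D(O-H) ≈ 456 kJ/mol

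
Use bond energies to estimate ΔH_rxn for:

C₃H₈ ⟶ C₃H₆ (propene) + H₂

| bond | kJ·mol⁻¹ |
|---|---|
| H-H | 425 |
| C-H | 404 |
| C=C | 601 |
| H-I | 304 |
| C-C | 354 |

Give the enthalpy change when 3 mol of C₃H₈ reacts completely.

Bonds broken (reactants):
  C-C: 2 × 354 = 708
  C-H: 8 × 404 = 3232
  Σ(broken) = 3940 kJ
Bonds formed (products):
  C-C: 1 × 354 = 354
  C-H: 6 × 404 = 2424
  C=C: 1 × 601 = 601
  H-H: 1 × 425 = 425
  Σ(formed) = 3804 kJ
ΔH = Σ(broken) − Σ(formed) = 3940 − 3804 = +136 kJ
For 3× the reaction as written: 3 × (+136) = +408 kJ

ΔH = +408 kJ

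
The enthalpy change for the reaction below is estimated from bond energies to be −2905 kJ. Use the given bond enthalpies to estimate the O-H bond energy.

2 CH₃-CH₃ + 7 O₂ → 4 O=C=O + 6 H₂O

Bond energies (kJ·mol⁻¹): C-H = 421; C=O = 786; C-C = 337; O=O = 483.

Let D be the O-H bond energy.
Σ(broken) = 2×337 + 12×421 + 7×483 = 9107
Σ(formed) = 8×786 + 12×D = 6288 + 12D
ΔH = Σ(broken) − Σ(formed) = (9107) − (6288 + 12D) = +2819 − 12D
Setting this equal to −2905 kJ gives 12D = 5724, so D = 477 kJ/mol.

D(O-H) ≈ 477 kJ/mol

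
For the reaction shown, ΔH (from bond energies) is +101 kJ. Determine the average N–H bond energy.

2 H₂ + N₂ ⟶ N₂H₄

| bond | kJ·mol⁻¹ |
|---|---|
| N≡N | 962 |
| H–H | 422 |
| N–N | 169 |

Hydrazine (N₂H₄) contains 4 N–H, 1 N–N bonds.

D(N–H) ≈ 384 kJ/mol

Let D be the N–H bond energy.
Σ(broken) = 2×422 + 1×962 = 1806
Σ(formed) = 4×D + 1×169 = 169 + 4D
ΔH = Σ(broken) − Σ(formed) = (1806) − (169 + 4D) = +1637 − 4D
Setting this equal to +101 kJ gives 4D = 1536, so D = 384 kJ/mol.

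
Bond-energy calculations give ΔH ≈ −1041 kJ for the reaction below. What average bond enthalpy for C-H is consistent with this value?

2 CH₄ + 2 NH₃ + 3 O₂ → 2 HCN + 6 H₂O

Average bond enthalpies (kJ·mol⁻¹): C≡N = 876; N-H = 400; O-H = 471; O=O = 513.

Let D be the C-H bond energy.
Σ(broken) = 8×D + 6×400 + 3×513 = 3939 + 8D
Σ(formed) = 2×876 + 2×D + 12×471 = 7404 + 2D
ΔH = Σ(broken) − Σ(formed) = (3939 + 8D) − (7404 + 2D) = −3465 + 6D
Setting this equal to −1041 kJ gives 6D = 2424, so D = 404 kJ/mol.

D(C-H) ≈ 404 kJ/mol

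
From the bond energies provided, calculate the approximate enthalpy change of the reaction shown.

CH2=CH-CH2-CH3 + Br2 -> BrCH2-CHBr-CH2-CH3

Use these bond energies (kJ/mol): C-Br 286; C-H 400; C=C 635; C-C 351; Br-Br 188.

ΔH ≈ −100 kJ

Bonds broken (reactants):
  Br-Br: 1 × 188 = 188
  C-C: 2 × 351 = 702
  C-H: 8 × 400 = 3200
  C=C: 1 × 635 = 635
  Σ(broken) = 4725 kJ
Bonds formed (products):
  C-Br: 2 × 286 = 572
  C-C: 3 × 351 = 1053
  C-H: 8 × 400 = 3200
  Σ(formed) = 4825 kJ
ΔH = Σ(broken) − Σ(formed) = 4725 − 4825 = −100 kJ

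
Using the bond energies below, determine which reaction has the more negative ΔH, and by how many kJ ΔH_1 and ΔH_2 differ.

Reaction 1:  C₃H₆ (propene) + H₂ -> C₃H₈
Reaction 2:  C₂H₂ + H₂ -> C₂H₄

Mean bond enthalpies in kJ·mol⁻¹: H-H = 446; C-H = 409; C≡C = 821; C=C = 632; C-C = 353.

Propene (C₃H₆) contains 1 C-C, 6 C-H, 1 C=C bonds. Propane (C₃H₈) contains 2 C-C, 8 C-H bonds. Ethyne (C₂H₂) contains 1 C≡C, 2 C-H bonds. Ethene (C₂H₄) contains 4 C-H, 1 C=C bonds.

Reaction 1:
  Bonds broken (reactants):
    C-C: 1 × 353 = 353
    C-H: 6 × 409 = 2454
    C=C: 1 × 632 = 632
    H-H: 1 × 446 = 446
    Σ(broken) = 3885 kJ
  Bonds formed (products):
    C-C: 2 × 353 = 706
    C-H: 8 × 409 = 3272
    Σ(formed) = 3978 kJ
  ΔH_1 = 3885 − 3978 = −93 kJ
Reaction 2:
  Bonds broken (reactants):
    C≡C: 1 × 821 = 821
    C-H: 2 × 409 = 818
    H-H: 1 × 446 = 446
    Σ(broken) = 2085 kJ
  Bonds formed (products):
    C-H: 4 × 409 = 1636
    C=C: 1 × 632 = 632
    Σ(formed) = 2268 kJ
  ΔH_2 = 2085 − 2268 = −183 kJ
ΔH_1 − ΔH_2 = +90 kJ, so reaction 2 has the more negative ΔH; |ΔH_1 − ΔH_2| = 90 kJ.

Reaction 2, by 90 kJ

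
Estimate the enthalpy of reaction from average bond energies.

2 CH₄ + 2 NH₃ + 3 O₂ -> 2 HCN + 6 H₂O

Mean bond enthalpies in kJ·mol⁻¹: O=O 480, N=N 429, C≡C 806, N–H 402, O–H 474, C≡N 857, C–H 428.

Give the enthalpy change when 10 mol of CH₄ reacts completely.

ΔH = −4910 kJ

Bonds broken (reactants):
  C–H: 8 × 428 = 3424
  N–H: 6 × 402 = 2412
  O=O: 3 × 480 = 1440
  Σ(broken) = 7276 kJ
Bonds formed (products):
  C≡N: 2 × 857 = 1714
  C–H: 2 × 428 = 856
  O–H: 12 × 474 = 5688
  Σ(formed) = 8258 kJ
ΔH = Σ(broken) − Σ(formed) = 7276 − 8258 = −982 kJ
For 5× the reaction as written: 5 × (−982) = −4910 kJ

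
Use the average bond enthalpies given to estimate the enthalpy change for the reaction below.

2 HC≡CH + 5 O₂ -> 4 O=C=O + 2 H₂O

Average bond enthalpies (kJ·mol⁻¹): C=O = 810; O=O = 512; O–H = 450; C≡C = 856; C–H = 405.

ΔH ≈ −2388 kJ

Bonds broken (reactants):
  C≡C: 2 × 856 = 1712
  C–H: 4 × 405 = 1620
  O=O: 5 × 512 = 2560
  Σ(broken) = 5892 kJ
Bonds formed (products):
  C=O: 8 × 810 = 6480
  O–H: 4 × 450 = 1800
  Σ(formed) = 8280 kJ
ΔH = Σ(broken) − Σ(formed) = 5892 − 8280 = −2388 kJ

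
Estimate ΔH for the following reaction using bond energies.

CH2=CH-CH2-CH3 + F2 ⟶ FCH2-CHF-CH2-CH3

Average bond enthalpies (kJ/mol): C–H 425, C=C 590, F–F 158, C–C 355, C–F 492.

Bonds broken (reactants):
  C–C: 2 × 355 = 710
  C–H: 8 × 425 = 3400
  C=C: 1 × 590 = 590
  F–F: 1 × 158 = 158
  Σ(broken) = 4858 kJ
Bonds formed (products):
  C–C: 3 × 355 = 1065
  C–F: 2 × 492 = 984
  C–H: 8 × 425 = 3400
  Σ(formed) = 5449 kJ
ΔH = Σ(broken) − Σ(formed) = 4858 − 5449 = −591 kJ

ΔH ≈ −591 kJ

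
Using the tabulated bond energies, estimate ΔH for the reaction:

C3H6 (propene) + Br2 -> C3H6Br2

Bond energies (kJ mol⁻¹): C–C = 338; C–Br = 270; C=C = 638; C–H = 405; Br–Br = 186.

ΔH ≈ −54 kJ

Bonds broken (reactants):
  Br–Br: 1 × 186 = 186
  C–C: 1 × 338 = 338
  C–H: 6 × 405 = 2430
  C=C: 1 × 638 = 638
  Σ(broken) = 3592 kJ
Bonds formed (products):
  C–Br: 2 × 270 = 540
  C–C: 2 × 338 = 676
  C–H: 6 × 405 = 2430
  Σ(formed) = 3646 kJ
ΔH = Σ(broken) − Σ(formed) = 3592 − 3646 = −54 kJ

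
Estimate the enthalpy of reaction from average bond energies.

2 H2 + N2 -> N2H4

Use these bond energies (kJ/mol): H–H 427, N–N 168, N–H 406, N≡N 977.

ΔH ≈ +39 kJ

Bonds broken (reactants):
  H–H: 2 × 427 = 854
  N≡N: 1 × 977 = 977
  Σ(broken) = 1831 kJ
Bonds formed (products):
  N–H: 4 × 406 = 1624
  N–N: 1 × 168 = 168
  Σ(formed) = 1792 kJ
ΔH = Σ(broken) − Σ(formed) = 1831 − 1792 = +39 kJ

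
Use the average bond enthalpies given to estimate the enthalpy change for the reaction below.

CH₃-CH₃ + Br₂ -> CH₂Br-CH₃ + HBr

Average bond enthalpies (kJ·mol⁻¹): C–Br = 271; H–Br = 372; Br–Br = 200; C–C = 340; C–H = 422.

ΔH ≈ −21 kJ

Bonds broken (reactants):
  Br–Br: 1 × 200 = 200
  C–C: 1 × 340 = 340
  C–H: 6 × 422 = 2532
  Σ(broken) = 3072 kJ
Bonds formed (products):
  C–Br: 1 × 271 = 271
  C–C: 1 × 340 = 340
  C–H: 5 × 422 = 2110
  H–Br: 1 × 372 = 372
  Σ(formed) = 3093 kJ
ΔH = Σ(broken) − Σ(formed) = 3072 − 3093 = −21 kJ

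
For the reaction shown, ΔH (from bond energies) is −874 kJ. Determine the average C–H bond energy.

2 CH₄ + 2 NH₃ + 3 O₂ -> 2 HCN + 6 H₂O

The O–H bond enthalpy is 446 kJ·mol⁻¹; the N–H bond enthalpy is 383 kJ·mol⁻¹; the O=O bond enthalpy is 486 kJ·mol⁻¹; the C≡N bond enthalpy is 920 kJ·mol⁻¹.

D(C–H) ≈ 427 kJ/mol

Let D be the C–H bond energy.
Σ(broken) = 8×D + 6×383 + 3×486 = 3756 + 8D
Σ(formed) = 2×920 + 2×D + 12×446 = 7192 + 2D
ΔH = Σ(broken) − Σ(formed) = (3756 + 8D) − (7192 + 2D) = −3436 + 6D
Setting this equal to −874 kJ gives 6D = 2562, so D = 427 kJ/mol.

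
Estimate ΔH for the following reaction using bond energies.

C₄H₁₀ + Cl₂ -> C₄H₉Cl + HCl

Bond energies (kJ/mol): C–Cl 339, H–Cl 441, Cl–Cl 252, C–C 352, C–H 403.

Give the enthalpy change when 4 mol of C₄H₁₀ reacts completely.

ΔH = −500 kJ

Bonds broken (reactants):
  C–C: 3 × 352 = 1056
  C–H: 10 × 403 = 4030
  Cl–Cl: 1 × 252 = 252
  Σ(broken) = 5338 kJ
Bonds formed (products):
  C–C: 3 × 352 = 1056
  C–Cl: 1 × 339 = 339
  C–H: 9 × 403 = 3627
  H–Cl: 1 × 441 = 441
  Σ(formed) = 5463 kJ
ΔH = Σ(broken) − Σ(formed) = 5338 − 5463 = −125 kJ
For 4× the reaction as written: 4 × (−125) = −500 kJ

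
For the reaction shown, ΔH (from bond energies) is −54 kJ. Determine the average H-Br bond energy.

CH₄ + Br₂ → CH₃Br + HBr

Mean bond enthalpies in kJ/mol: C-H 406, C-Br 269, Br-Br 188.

D(H-Br) ≈ 379 kJ/mol

Let D be the H-Br bond energy.
Σ(broken) = 1×188 + 4×406 = 1812
Σ(formed) = 1×269 + 3×406 + 1×D = 1487 + D
ΔH = Σ(broken) − Σ(formed) = (1812) − (1487 + D) = +325 − D
Setting this equal to −54 kJ gives D = 379 kJ/mol.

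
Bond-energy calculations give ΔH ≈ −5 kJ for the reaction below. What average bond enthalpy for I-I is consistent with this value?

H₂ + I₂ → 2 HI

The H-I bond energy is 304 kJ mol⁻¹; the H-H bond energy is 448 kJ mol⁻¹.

Let D be the I-I bond energy.
Σ(broken) = 1×448 + 1×D = 448 + D
Σ(formed) = 2×304 = 608
ΔH = Σ(broken) − Σ(formed) = (448 + D) − (608) = −160 + D
Setting this equal to −5 kJ gives D = 155 kJ/mol.

D(I-I) ≈ 155 kJ/mol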